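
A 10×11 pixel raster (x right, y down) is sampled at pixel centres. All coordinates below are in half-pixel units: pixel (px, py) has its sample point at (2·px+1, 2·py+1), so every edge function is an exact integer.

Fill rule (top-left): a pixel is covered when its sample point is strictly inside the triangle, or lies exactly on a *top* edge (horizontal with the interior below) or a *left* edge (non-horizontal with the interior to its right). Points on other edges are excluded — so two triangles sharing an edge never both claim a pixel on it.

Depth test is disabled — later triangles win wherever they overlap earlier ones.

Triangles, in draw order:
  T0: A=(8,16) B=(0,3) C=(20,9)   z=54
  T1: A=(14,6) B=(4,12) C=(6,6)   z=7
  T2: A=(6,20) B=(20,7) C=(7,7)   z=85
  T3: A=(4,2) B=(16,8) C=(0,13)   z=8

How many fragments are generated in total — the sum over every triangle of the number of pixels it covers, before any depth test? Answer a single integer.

T0:
  2·area = 212
  edge (8, 16)→(0, 3): d=(-8,-13) top-left  bias=+0
  edge (0, 3)→(20, 9): d=(20,6) right/bottom  bias=-1
  edge (20, 9)→(8, 16): d=(-12,7) right/bottom  bias=-1
    (1,2)@(3, 5): e=[23,22,167] → X
    (2,2)@(5, 5): e=[49,10,153] → X
    (3,2)@(7, 5): e=[75,-2,139] → .
    (1,3)@(3, 7): e=[7,62,143] → X
    (3,3)@(7, 7): e=[59,38,115] → X
    (4,3)@(9, 7): e=[85,26,101] → X
    (5,3)@(11, 7): e=[111,14,87] → X
    (6,3)@(13, 7): e=[137,2,73] → X
    (7,3)@(15, 7): e=[163,-10,59] → .
    (1,4)@(3, 9): e=[-9,102,119] → .
    (2,4)@(5, 9): e=[17,90,105] → X
    (7,4)@(15, 9): e=[147,30,35] → X
  covered (27 px):
    . . . . . . . . . .
    . . . . . . . . . .
    . X X . . . . . . .
    . X X X X X X . . .
    . . X X X X X X X X
    . . X X X X X X . .
    . . . X X X X . . .
    . . . . X . . . . .
    . . . . . . . . . .
    . . . . . . . . . .
    . . . . . . . . . .
T1:
  2·area = 48
  edge (14, 6)→(4, 12): d=(-10,6) right/bottom  bias=-1
  edge (4, 12)→(6, 6): d=(2,-6) top-left  bias=+0
  edge (6, 6)→(14, 6): d=(8,0) top-left  bias=+0
    (3,1)@(7, 3): e=[72,0,-24] → .  [on edge]
    (9,1)@(19, 3): e=[0,72,-24] → .  [on edge]
    (3,3)@(7, 7): e=[32,8,8] → X
    (4,3)@(9, 7): e=[20,20,8] → X
    (5,3)@(11, 7): e=[8,32,8] → X
    (6,3)@(13, 7): e=[-4,44,8] → .
    (2,4)@(5, 9): e=[24,0,24] → X  [on edge]
    (4,4)@(9, 9): e=[0,24,24] → .  [on edge]
    (5,4)@(11, 9): e=[-12,36,24] → .
    (2,5)@(5, 11): e=[4,4,40] → X
    (3,5)@(7, 11): e=[-8,16,40] → .
    (2,6)@(5, 13): e=[-16,8,56] → .
    (1,7)@(3, 15): e=[-24,0,72] → .  [on edge]
    (0,10)@(1, 21): e=[-72,0,120] → .  [on edge]
  covered (6 px):
    . . . . . . . . . .
    . . . . . . . . . .
    . . . . . . . . . .
    . . . X X X . . . .
    . . X X . . . . . .
    . . X . . . . . . .
    . . . . . . . . . .
    . . . . . . . . . .
    . . . . . . . . . .
    . . . . . . . . . .
    . . . . . . . . . .
T2:
  2·area = 169  (B↔C swapped to make it positive)
  edge (6, 20)→(7, 7): d=(1,-13) top-left  bias=+0
  edge (7, 7)→(20, 7): d=(13,0) top-left  bias=+0
  edge (20, 7)→(6, 20): d=(-14,13) right/bottom  bias=-1
    (0,3)@(1, 7): e=[-78,0,247] → .  [on edge]
    (1,3)@(3, 7): e=[-52,0,221] → .  [on edge]
    (2,3)@(5, 7): e=[-26,0,195] → .  [on edge]
    (3,3)@(7, 7): e=[0,0,169] → X  [on edge]
    (4,3)@(9, 7): e=[26,0,143] → X  [on edge]
    (5,3)@(11, 7): e=[52,0,117] → X  [on edge]
    (6,3)@(13, 7): e=[78,0,91] → X  [on edge]
    (7,3)@(15, 7): e=[104,0,65] → X  [on edge]
    (8,3)@(17, 7): e=[130,0,39] → X  [on edge]
    (9,3)@(19, 7): e=[156,0,13] → X  [on edge]
    (3,4)@(7, 9): e=[2,26,141] → X
    (9,4)@(19, 9): e=[158,26,-15] → .
  covered (28 px):
    . . . . . . . . . .
    . . . . . . . . . .
    . . . . . . . . . .
    . . . X X X X X X X
    . . . X X X X X X .
    . . . X X X X X . .
    . . . X X X X . . .
    . . . X X X . . . .
    . . . X X . . . . .
    . . . X . . . . . .
    . . . . . . . . . .
T3:
  2·area = 156
  edge (4, 2)→(16, 8): d=(12,6) right/bottom  bias=-1
  edge (16, 8)→(0, 13): d=(-16,5) right/bottom  bias=-1
  edge (0, 13)→(4, 2): d=(4,-11) top-left  bias=+0
    (2,1)@(5, 3): e=[6,135,15] → X
    (3,1)@(7, 3): e=[-6,125,37] → .
    (1,2)@(3, 5): e=[42,113,1] → X
    (3,2)@(7, 5): e=[18,93,45] → X
    (4,2)@(9, 5): e=[6,83,67] → X
    (5,2)@(11, 5): e=[-6,73,89] → .
    (1,3)@(3, 7): e=[66,81,9] → X
    (5,3)@(11, 7): e=[18,41,97] → X
    (6,3)@(13, 7): e=[6,31,119] → X
    (7,3)@(15, 7): e=[-6,21,141] → .
    (1,4)@(3, 9): e=[90,49,17] → X
    (6,4)@(13, 9): e=[30,-1,127] → .
  covered (19 px):
    . . . . . . . . . .
    . . X . . . . . . .
    . X X X X . . . . .
    . X X X X X X . . .
    . X X X X X . . . .
    X X X . . . . . . .
    . . . . . . . . . .
    . . . . . . . . . .
    . . . . . . . . . .
    . . . . . . . . . .
    . . . . . . . . . .

Answer: 80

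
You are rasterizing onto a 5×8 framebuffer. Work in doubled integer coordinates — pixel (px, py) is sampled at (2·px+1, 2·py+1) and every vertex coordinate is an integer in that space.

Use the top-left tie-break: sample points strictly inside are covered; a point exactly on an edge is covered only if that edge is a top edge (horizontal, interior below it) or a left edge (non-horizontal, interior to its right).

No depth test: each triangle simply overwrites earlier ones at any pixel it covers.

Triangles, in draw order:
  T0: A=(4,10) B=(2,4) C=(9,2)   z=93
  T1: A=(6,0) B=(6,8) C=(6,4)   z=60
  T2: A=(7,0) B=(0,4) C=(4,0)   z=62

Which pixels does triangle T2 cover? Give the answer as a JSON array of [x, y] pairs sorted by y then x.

T0:
  2·area = 46
  edge (4, 10)→(2, 4): d=(-2,-6) top-left  bias=+0
  edge (2, 4)→(9, 2): d=(7,-2) top-left  bias=+0
  edge (9, 2)→(4, 10): d=(-5,8) right/bottom  bias=-1
    (0,0)@(1, 1): e=[0,-23,69] → .  [on edge]
    (3,1)@(7, 3): e=[32,3,11] → X
    (4,1)@(9, 3): e=[44,7,-5] → .
    (1,2)@(3, 5): e=[4,9,33] → X
    (2,2)@(5, 5): e=[16,13,17] → X
    (4,2)@(9, 5): e=[40,21,-15] → .
    (1,3)@(3, 7): e=[0,23,23] → X  [on edge]
    (3,3)@(7, 7): e=[24,31,-9] → .
    (1,4)@(3, 9): e=[-4,37,13] → .
    (2,4)@(5, 9): e=[8,41,-3] → .
    (2,6)@(5, 13): e=[0,69,-23] → .  [on edge]
  covered (6 px):
    . . . . .
    . . . X .
    . X X X .
    . X X . .
    . . . . .
    . . . . .
    . . . . .
    . . . . .
T1:
  degenerate (2·area = 0) — covers nothing
T2:
  2·area = 12
  edge (7, 0)→(0, 4): d=(-7,4) right/bottom  bias=-1
  edge (0, 4)→(4, 0): d=(4,-4) top-left  bias=+0
  edge (4, 0)→(7, 0): d=(3,0) top-left  bias=+0
    (1,0)@(3, 1): e=[9,0,3] → X  [on edge]
    (2,0)@(5, 1): e=[1,8,3] → X
    (3,0)@(7, 1): e=[-7,16,3] → .
    (0,1)@(1, 3): e=[3,0,9] → X  [on edge]
    (1,1)@(3, 3): e=[-5,8,9] → .
    (2,1)@(5, 3): e=[-13,16,9] → .
    (0,2)@(1, 5): e=[-11,8,15] → .
  covered (3 px):
    . X X . .
    X . . . .
    . . . . .
    . . . . .
    . . . . .
    . . . . .
    . . . . .
    . . . . .

Result: [[1,0],[2,0],[0,1]]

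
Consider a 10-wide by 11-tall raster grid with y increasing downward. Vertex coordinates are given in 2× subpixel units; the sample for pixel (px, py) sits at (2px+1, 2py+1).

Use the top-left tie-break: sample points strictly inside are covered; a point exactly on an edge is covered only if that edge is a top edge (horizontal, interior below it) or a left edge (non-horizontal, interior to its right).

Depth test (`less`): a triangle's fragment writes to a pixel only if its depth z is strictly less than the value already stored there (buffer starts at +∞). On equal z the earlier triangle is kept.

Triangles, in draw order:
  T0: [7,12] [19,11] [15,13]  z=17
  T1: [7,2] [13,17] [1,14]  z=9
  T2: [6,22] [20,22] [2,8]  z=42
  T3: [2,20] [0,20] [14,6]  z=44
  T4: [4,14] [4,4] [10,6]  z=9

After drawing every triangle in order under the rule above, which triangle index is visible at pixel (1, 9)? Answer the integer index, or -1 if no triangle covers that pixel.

T0:
  2·area = 20
  edge (7, 12)→(19, 11): d=(12,-1) top-left  bias=+0
  edge (19, 11)→(15, 13): d=(-4,2) right/bottom  bias=-1
  edge (15, 13)→(7, 12): d=(-8,-1) top-left  bias=+0
    (9,5)@(19, 11): e=[0,0,20] → ·  [on edge]
    (7,6)@(15, 13): e=[20,0,0] → ·  [on edge]
    (5,7)@(11, 15): e=[40,0,-20] → ·  [on edge]
    (3,8)@(7, 17): e=[60,0,-40] → ·  [on edge]
    (1,9)@(3, 19): e=[80,0,-60] → ·  [on edge]
  covered (0 px):
    · · · · · · · · · ·
    · · · · · · · · · ·
    · · · · · · · · · ·
    · · · · · · · · · ·
    · · · · · · · · · ·
    · · · · · · · · · ·
    · · · · · · · · · ·
    · · · · · · · · · ·
    · · · · · · · · · ·
    · · · · · · · · · ·
    · · · · · · · · · ·
T1:
  2·area = 162
  edge (7, 2)→(13, 17): d=(6,15) right/bottom  bias=-1
  edge (13, 17)→(1, 14): d=(-12,-3) top-left  bias=+0
  edge (1, 14)→(7, 2): d=(6,-12) top-left  bias=+0
    (3,1)@(7, 3): e=[6,150,6] → █
    (4,1)@(9, 3): e=[-24,156,30] → ·
    (3,2)@(7, 5): e=[18,126,18] → █
    (4,2)@(9, 5): e=[-12,132,42] → ·
    (2,3)@(5, 7): e=[60,96,6] → █
    (4,3)@(9, 7): e=[0,108,54] → ·  [on edge]
    (2,4)@(5, 9): e=[72,72,18] → █
    (4,4)@(9, 9): e=[12,84,66] → █
    (5,4)@(11, 9): e=[-18,90,90] → ·
    (1,5)@(3, 11): e=[114,42,6] → █
    (5,5)@(11, 11): e=[-6,66,102] → ·
    (1,6)@(3, 13): e=[126,18,18] → █
    (2,7)@(5, 15): e=[108,0,54] → █  [on edge]
    (6,8)@(13, 17): e=[0,0,162] → ·  [on edge]
  covered (20 px):
    · · · · · · · · · ·
    · · · █ · · · · · ·
    · · · █ · · · · · ·
    · · █ █ · · · · · ·
    · · █ █ █ · · · · ·
    · █ █ █ █ · · · · ·
    · █ █ █ █ █ · · · ·
    · · █ █ █ █ · · · ·
    · · · · · · · · · ·
    · · · · · · · · · ·
    · · · · · · · · · ·
T2:
  2·area = 196  (B↔C swapped to make it positive)
  edge (6, 22)→(2, 8): d=(-4,-14) top-left  bias=+0
  edge (2, 8)→(20, 22): d=(18,14) right/bottom  bias=-1
  edge (20, 22)→(6, 22): d=(-14,0) right/bottom  bias=-1
    (1,4)@(3, 9): e=[10,4,182] → █
    (2,4)@(5, 9): e=[38,-24,182] → ·
    (1,5)@(3, 11): e=[2,40,154] → █
    (2,5)@(5, 11): e=[30,12,154] → █
    (3,5)@(7, 11): e=[58,-16,154] → ·
    (1,6)@(3, 13): e=[-6,76,126] → ·
    (2,6)@(5, 13): e=[22,48,126] → █
    (3,6)@(7, 13): e=[50,20,126] → █
    (4,6)@(9, 13): e=[78,-8,126] → ·
    (2,7)@(5, 15): e=[14,84,98] → █
    (4,7)@(9, 15): e=[70,28,98] → █
    (5,7)@(11, 15): e=[98,0,98] → ·  [on edge]
  covered (24 px):
    · · · · · · · · · ·
    · · · · · · · · · ·
    · · · · · · · · · ·
    · · · · · · · · · ·
    · █ · · · · · · · ·
    · █ █ · · · · · · ·
    · · █ █ · · · · · ·
    · · █ █ █ · · · · ·
    · · █ █ █ █ █ · · ·
    · · · █ █ █ █ █ · ·
    · · · █ █ █ █ █ █ ·
T3:
  2·area = 28
  edge (2, 20)→(0, 20): d=(-2,0) right/bottom  bias=-1
  edge (0, 20)→(14, 6): d=(14,-14) top-left  bias=+0
  edge (14, 6)→(2, 20): d=(-12,14) right/bottom  bias=-1
    (9,0)@(19, 1): e=[38,0,-10] → ·  [on edge]
    (8,1)@(17, 3): e=[34,0,-6] → ·  [on edge]
    (7,2)@(15, 5): e=[30,0,-2] → ·  [on edge]
    (6,3)@(13, 7): e=[26,0,2] → █  [on edge]
    (7,3)@(15, 7): e=[26,28,-26] → ·
    (5,4)@(11, 9): e=[22,0,6] → █  [on edge]
    (6,4)@(13, 9): e=[22,28,-22] → ·
    (4,5)@(9, 11): e=[18,0,10] → █  [on edge]
    (5,5)@(11, 11): e=[18,28,-18] → ·
    (3,6)@(7, 13): e=[14,0,14] → █  [on edge]
    (4,6)@(9, 13): e=[14,28,-14] → ·
    (2,7)@(5, 15): e=[10,0,18] → █  [on edge]
    (1,8)@(3, 17): e=[6,0,22] → █  [on edge]
    (0,9)@(1, 19): e=[2,0,26] → █  [on edge]
  covered (7 px):
    · · · · · · · · · ·
    · · · · · · · · · ·
    · · · · · · · · · ·
    · · · · · · █ · · ·
    · · · · · █ · · · ·
    · · · · █ · · · · ·
    · · · █ · · · · · ·
    · · █ · · · · · · ·
    · █ · · · · · · · ·
    █ · · · · · · · · ·
    · · · · · · · · · ·
T4:
  2·area = 60
  edge (4, 14)→(4, 4): d=(0,-10) top-left  bias=+0
  edge (4, 4)→(10, 6): d=(6,2) right/bottom  bias=-1
  edge (10, 6)→(4, 14): d=(-6,8) right/bottom  bias=-1
    (0,1)@(1, 3): e=[-30,0,90] → ·  [on edge]
    (2,2)@(5, 5): e=[10,4,46] → █
    (3,2)@(7, 5): e=[30,0,30] → ·  [on edge]
    (2,3)@(5, 7): e=[10,16,34] → █
    (3,3)@(7, 7): e=[30,12,18] → █
    (4,3)@(9, 7): e=[50,8,2] → █
    (5,3)@(11, 7): e=[70,4,-14] → ·
    (6,3)@(13, 7): e=[90,0,-30] → ·  [on edge]
    (2,4)@(5, 9): e=[10,28,22] → █
    (4,4)@(9, 9): e=[50,20,-10] → ·
    (9,4)@(19, 9): e=[150,0,-90] → ·  [on edge]
    (2,5)@(5, 11): e=[10,40,10] → █
  covered (7 px):
    · · · · · · · · · ·
    · · · · · · · · · ·
    · · █ · · · · · · ·
    · · █ █ █ · · · · ·
    · · █ █ · · · · · ·
    · · █ · · · · · · ·
    · · · · · · · · · ·
    · · · · · · · · · ·
    · · · · · · · · · ·
    · · · · · · · · · ·
    · · · · · · · · · ·

Z-buffer (winner per pixel, '.' = empty):
  . . . . . . . . . .
  . . . 1 . . . . . .
  . . 4 1 . . . . . .
  . . 1 1 4 . 3 . . .
  . 2 1 1 1 3 . . . .
  . 1 1 1 1 . . . . .
  . 1 1 1 1 1 . . . .
  . . 1 1 1 1 . . . .
  . 3 2 2 2 2 2 . . .
  3 . . 2 2 2 2 2 . .
  . . . 2 2 2 2 2 2 .

Final: -1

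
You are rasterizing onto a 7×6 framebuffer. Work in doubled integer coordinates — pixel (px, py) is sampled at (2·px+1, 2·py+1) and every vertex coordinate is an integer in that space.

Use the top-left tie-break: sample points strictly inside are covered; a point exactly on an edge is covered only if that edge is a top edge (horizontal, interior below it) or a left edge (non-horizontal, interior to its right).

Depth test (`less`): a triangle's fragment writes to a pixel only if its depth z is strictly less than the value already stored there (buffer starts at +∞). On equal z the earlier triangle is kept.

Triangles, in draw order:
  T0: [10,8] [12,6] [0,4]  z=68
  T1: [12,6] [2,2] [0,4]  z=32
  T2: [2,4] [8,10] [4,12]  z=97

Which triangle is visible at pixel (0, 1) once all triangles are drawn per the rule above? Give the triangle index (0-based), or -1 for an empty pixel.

T0:
  2·area = 28  (B↔C swapped to make it positive)
  edge (10, 8)→(0, 4): d=(-10,-4) top-left  bias=+0
  edge (0, 4)→(12, 6): d=(12,2) right/bottom  bias=-1
  edge (12, 6)→(10, 8): d=(-2,2) right/bottom  bias=-1
    (1,2)@(3, 5): e=[2,6,20] → █
    (2,2)@(5, 5): e=[10,2,16] → █
    (3,2)@(7, 5): e=[18,-2,12] → ·
    (6,2)@(13, 5): e=[42,-14,0] → ·  [on edge]
    (1,3)@(3, 7): e=[-18,30,16] → ·
    (2,3)@(5, 7): e=[-10,26,12] → ·
    (4,3)@(9, 7): e=[6,18,4] → █
    (5,3)@(11, 7): e=[14,14,0] → ·  [on edge]
    (4,4)@(9, 9): e=[-14,42,0] → ·  [on edge]
    (3,5)@(7, 11): e=[-42,70,0] → ·  [on edge]
  covered (3 px):
    · · · · · · ·
    · · · · · · ·
    · █ █ · · · ·
    · · · · █ · ·
    · · · · · · ·
    · · · · · · ·
T1:
  2·area = 28  (B↔C swapped to make it positive)
  edge (12, 6)→(0, 4): d=(-12,-2) top-left  bias=+0
  edge (0, 4)→(2, 2): d=(2,-2) top-left  bias=+0
  edge (2, 2)→(12, 6): d=(10,4) right/bottom  bias=-1
    (1,0)@(3, 1): e=[42,0,-14] → ·  [on edge]
    (0,1)@(1, 3): e=[14,0,14] → █  [on edge]
    (1,1)@(3, 3): e=[18,4,6] → █
    (2,1)@(5, 3): e=[22,8,-2] → ·
    (0,2)@(1, 5): e=[-10,4,34] → ·
    (1,2)@(3, 5): e=[-6,8,26] → ·
    (3,2)@(7, 5): e=[2,16,10] → █
    (4,2)@(9, 5): e=[6,20,2] → █
    (5,2)@(11, 5): e=[10,24,-6] → ·
    (3,3)@(7, 7): e=[-22,20,30] → ·
    (4,3)@(9, 7): e=[-18,24,22] → ·
  covered (4 px):
    · · · · · · ·
    █ █ · · · · ·
    · · · █ █ · ·
    · · · · · · ·
    · · · · · · ·
    · · · · · · ·
T2:
  2·area = 36
  edge (2, 4)→(8, 10): d=(6,6) right/bottom  bias=-1
  edge (8, 10)→(4, 12): d=(-4,2) right/bottom  bias=-1
  edge (4, 12)→(2, 4): d=(-2,-8) top-left  bias=+0
    (0,1)@(1, 3): e=[0,42,-6] → ·  [on edge]
    (1,2)@(3, 5): e=[0,30,6] → ·  [on edge]
    (1,3)@(3, 7): e=[12,22,2] → █
    (2,3)@(5, 7): e=[0,18,18] → ·  [on edge]
    (1,4)@(3, 9): e=[24,14,-2] → ·
    (2,4)@(5, 9): e=[12,10,14] → █
    (3,4)@(7, 9): e=[0,6,30] → ·  [on edge]
    (2,5)@(5, 11): e=[24,2,10] → █
    (3,5)@(7, 11): e=[12,-2,26] → ·
    (4,5)@(9, 11): e=[0,-6,42] → ·  [on edge]
  covered (3 px):
    · · · · · · ·
    · · · · · · ·
    · · · · · · ·
    · █ · · · · ·
    · · █ · · · ·
    · · █ · · · ·

Z-buffer (winner per pixel, '.' = empty):
  . . . . . . .
  1 1 . . . . .
  . 0 0 1 1 . .
  . 2 . . 0 . .
  . . 2 . . . .
  . . 2 . . . .

Answer: 1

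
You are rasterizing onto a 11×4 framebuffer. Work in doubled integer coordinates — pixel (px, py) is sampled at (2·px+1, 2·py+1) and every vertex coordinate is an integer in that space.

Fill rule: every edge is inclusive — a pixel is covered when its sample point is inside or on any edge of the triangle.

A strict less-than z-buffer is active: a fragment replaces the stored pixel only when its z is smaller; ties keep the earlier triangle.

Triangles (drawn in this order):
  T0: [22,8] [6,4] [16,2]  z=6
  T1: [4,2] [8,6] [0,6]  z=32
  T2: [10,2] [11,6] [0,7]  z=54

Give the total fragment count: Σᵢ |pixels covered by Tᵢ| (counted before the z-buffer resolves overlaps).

T0:
  2·area = 72
  edge (22, 8)→(6, 4): d=(-16,-4) inclusive
  edge (6, 4)→(16, 2): d=(10,-2) inclusive
  edge (16, 2)→(22, 8): d=(6,6) inclusive
    (7,0)@(15, 1): e=[84,-12,0] → ·  [on edge]
    (10,0)@(21, 1): e=[108,0,-36] → ·  [on edge]
    (5,1)@(11, 3): e=[36,0,36] → █  [on edge]
    (6,1)@(13, 3): e=[44,4,24] → █
    (7,1)@(15, 3): e=[52,8,12] → █
    (8,1)@(17, 3): e=[60,12,0] → █  [on edge]
    (9,1)@(19, 3): e=[68,16,-12] → ·
    (0,2)@(1, 5): e=[-36,0,108] → ·  [on edge]
    (5,2)@(11, 5): e=[4,20,48] → █
    (9,2)@(19, 5): e=[36,36,0] → █  [on edge]
    (10,2)@(21, 5): e=[44,40,-12] → ·
    (5,3)@(11, 7): e=[-28,40,60] → ·
    (10,3)@(21, 7): e=[12,60,0] → █  [on edge]
  covered (11 px):
    · · · · · · · · · · ·
    · · · · · █ █ █ █ · ·
    · · · · · █ █ █ █ █ ·
    · · · · · · · · · █ █
T1:
  2·area = 32
  edge (4, 2)→(8, 6): d=(4,4) inclusive
  edge (8, 6)→(0, 6): d=(-8,0) inclusive
  edge (0, 6)→(4, 2): d=(4,-4) inclusive
    (1,0)@(3, 1): e=[0,40,-8] → ·  [on edge]
    (2,0)@(5, 1): e=[-8,40,0] → ·  [on edge]
    (1,1)@(3, 3): e=[8,24,0] → █  [on edge]
    (2,1)@(5, 3): e=[0,24,8] → █  [on edge]
    (3,1)@(7, 3): e=[-8,24,16] → ·
    (0,2)@(1, 5): e=[24,8,0] → █  [on edge]
    (3,2)@(7, 5): e=[0,8,24] → █  [on edge]
    (4,2)@(9, 5): e=[-8,8,32] → ·
    (0,3)@(1, 7): e=[32,-8,8] → ·
    (1,3)@(3, 7): e=[24,-8,16] → ·
    (2,3)@(5, 7): e=[16,-8,24] → ·
    (3,3)@(7, 7): e=[8,-8,32] → ·
    (4,3)@(9, 7): e=[0,-8,40] → ·  [on edge]
  covered (6 px):
    · · · · · · · · · · ·
    · █ █ · · · · · · · ·
    █ █ █ █ · · · · · · ·
    · · · · · · · · · · ·
T2:
  2·area = 45
  edge (10, 2)→(11, 6): d=(1,4) inclusive
  edge (11, 6)→(0, 7): d=(-11,1) inclusive
  edge (0, 7)→(10, 2): d=(10,-5) inclusive
    (4,1)@(9, 3): e=[5,35,5] → █
    (5,1)@(11, 3): e=[-3,33,15] → ·
    (2,2)@(5, 5): e=[23,17,5] → █
    (3,2)@(7, 5): e=[15,15,15] → █
    (5,2)@(11, 5): e=[-1,11,35] → ·
    (2,3)@(5, 7): e=[25,-5,25] → ·
    (3,3)@(7, 7): e=[17,-7,35] → ·
    (4,3)@(9, 7): e=[9,-9,45] → ·
  covered (4 px):
    · · · · · · · · · · ·
    · · · · █ · · · · · ·
    · · █ █ █ · · · · · ·
    · · · · · · · · · · ·

Result: 21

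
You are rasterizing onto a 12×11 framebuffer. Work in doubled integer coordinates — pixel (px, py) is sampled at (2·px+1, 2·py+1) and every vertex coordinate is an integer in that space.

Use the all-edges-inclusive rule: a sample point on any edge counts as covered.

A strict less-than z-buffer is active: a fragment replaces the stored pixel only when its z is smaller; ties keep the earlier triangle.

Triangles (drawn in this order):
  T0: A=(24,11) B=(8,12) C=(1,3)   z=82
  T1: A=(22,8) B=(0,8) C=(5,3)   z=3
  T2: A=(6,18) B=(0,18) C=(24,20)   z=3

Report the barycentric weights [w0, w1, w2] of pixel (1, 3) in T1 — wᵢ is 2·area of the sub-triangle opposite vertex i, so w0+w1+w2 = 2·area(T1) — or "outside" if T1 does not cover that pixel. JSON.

T0:
  2·area = 151
  edge (24, 11)→(8, 12): d=(-16,1) inclusive
  edge (8, 12)→(1, 3): d=(-7,-9) inclusive
  edge (1, 3)→(24, 11): d=(23,8) inclusive
    (0,1)@(1, 3): e=[151,0,0] → X  [on edge]
    (1,1)@(3, 3): e=[149,18,-16] → .
    (0,2)@(1, 5): e=[119,-14,46] → .
    (1,2)@(3, 5): e=[117,4,30] → X
    (2,2)@(5, 5): e=[115,22,14] → X
    (3,2)@(7, 5): e=[113,40,-2] → .
    (1,3)@(3, 7): e=[85,-10,76] → .
    (2,3)@(5, 7): e=[83,8,60] → X
    (3,3)@(7, 7): e=[81,26,44] → X
    (4,3)@(9, 7): e=[79,44,28] → X
    (5,3)@(11, 7): e=[77,62,12] → X
    (6,3)@(13, 7): e=[75,80,-4] → .
    (7,10)@(15, 21): e=[-151,0,302] → .  [on edge]
  covered (21 px):
    . . . . . . . . . . . .
    X . . . . . . . . . . .
    . X X . . . . . . . . .
    . . X X X X . . . . . .
    . . . X X X X X X . . .
    . . . . X X X X X X X X
    . . . . . . . . . . . .
    . . . . . . . . . . . .
    . . . . . . . . . . . .
    . . . . . . . . . . . .
    . . . . . . . . . . . .
T1:
  2·area = 110
  edge (22, 8)→(0, 8): d=(-22,0) inclusive
  edge (0, 8)→(5, 3): d=(5,-5) inclusive
  edge (5, 3)→(22, 8): d=(17,5) inclusive
    (3,0)@(7, 1): e=[154,0,-44] → .  [on edge]
    (2,1)@(5, 3): e=[110,0,0] → X  [on edge]
    (3,1)@(7, 3): e=[110,10,-10] → .
    (1,2)@(3, 5): e=[66,0,44] → X  [on edge]
    (3,2)@(7, 5): e=[66,20,24] → X
    (4,2)@(9, 5): e=[66,30,14] → X
    (5,2)@(11, 5): e=[66,40,4] → X
    (6,2)@(13, 5): e=[66,50,-6] → .
    (0,3)@(1, 7): e=[22,0,88] → X  [on edge]
    (6,3)@(13, 7): e=[22,60,28] → X
    (7,3)@(15, 7): e=[22,70,18] → X
    (8,3)@(17, 7): e=[22,80,8] → X
  covered (15 px):
    . . . . . . . . . . . .
    . . X . . . . . . . . .
    . X X X X X . . . . . .
    X X X X X X X X X . . .
    . . . . . . . . . . . .
    . . . . . . . . . . . .
    . . . . . . . . . . . .
    . . . . . . . . . . . .
    . . . . . . . . . . . .
    . . . . . . . . . . . .
    . . . . . . . . . . . .
T2:
  2·area = 12  (B↔C swapped to make it positive)
  edge (6, 18)→(24, 20): d=(18,2) inclusive
  edge (24, 20)→(0, 18): d=(-24,-2) inclusive
  edge (0, 18)→(6, 18): d=(6,0) inclusive
    (6,9)@(13, 19): e=[4,2,6] → X
    (7,9)@(15, 19): e=[0,6,6] → X  [on edge]
    (8,9)@(17, 19): e=[-4,10,6] → .
    (6,10)@(13, 21): e=[40,-46,18] → .
    (7,10)@(15, 21): e=[36,-42,18] → .
  covered (2 px):
    . . . . . . . . . . . .
    . . . . . . . . . . . .
    . . . . . . . . . . . .
    . . . . . . . . . . . .
    . . . . . . . . . . . .
    . . . . . . . . . . . .
    . . . . . . . . . . . .
    . . . . . . . . . . . .
    . . . . . . . . . . . .
    . . . . . . X X . . . .
    . . . . . . . . . . . .

Result: [10,78,22]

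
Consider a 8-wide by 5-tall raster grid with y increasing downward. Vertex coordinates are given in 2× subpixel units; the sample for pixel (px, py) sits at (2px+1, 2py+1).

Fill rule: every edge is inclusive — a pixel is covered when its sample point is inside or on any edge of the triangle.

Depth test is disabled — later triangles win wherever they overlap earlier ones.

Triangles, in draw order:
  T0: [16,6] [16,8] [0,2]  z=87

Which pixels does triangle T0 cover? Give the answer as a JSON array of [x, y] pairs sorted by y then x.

T0:
  2·area = 32
  edge (16, 6)→(16, 8): d=(0,2) inclusive
  edge (16, 8)→(0, 2): d=(-16,-6) inclusive
  edge (0, 2)→(16, 6): d=(16,4) inclusive
    (1,1)@(3, 3): e=[26,2,4] → #
    (2,1)@(5, 3): e=[22,14,-4] → ·
    (1,2)@(3, 5): e=[26,-30,36] → ·
    (4,2)@(9, 5): e=[14,6,12] → #
    (5,2)@(11, 5): e=[10,18,4] → #
    (6,2)@(13, 5): e=[6,30,-4] → ·
    (4,3)@(9, 7): e=[14,-26,44] → ·
    (5,3)@(11, 7): e=[10,-14,36] → ·
    (7,3)@(15, 7): e=[2,10,20] → #
    (7,4)@(15, 9): e=[2,-22,52] → ·
  covered (4 px):
    · · · · · · · ·
    · # · · · · · ·
    · · · · # # · ·
    · · · · · · · #
    · · · · · · · ·

Answer: [[1,1],[4,2],[5,2],[7,3]]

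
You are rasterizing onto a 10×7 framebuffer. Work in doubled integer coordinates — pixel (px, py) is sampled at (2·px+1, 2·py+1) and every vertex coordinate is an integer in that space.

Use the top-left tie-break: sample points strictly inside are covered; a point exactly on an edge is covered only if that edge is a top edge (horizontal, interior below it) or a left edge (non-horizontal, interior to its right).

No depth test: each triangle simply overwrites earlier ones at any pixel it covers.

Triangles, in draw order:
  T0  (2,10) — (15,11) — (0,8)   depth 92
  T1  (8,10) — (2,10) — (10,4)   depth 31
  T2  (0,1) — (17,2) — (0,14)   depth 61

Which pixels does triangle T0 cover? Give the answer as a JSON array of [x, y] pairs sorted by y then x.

T0:
  2·area = 24  (B↔C swapped to make it positive)
  edge (2, 10)→(0, 8): d=(-2,-2) top-left  bias=+0
  edge (0, 8)→(15, 11): d=(15,3) right/bottom  bias=-1
  edge (15, 11)→(2, 10): d=(-13,-1) top-left  bias=+0
    (0,4)@(1, 9): e=[0,12,12] → █  [on edge]
    (1,4)@(3, 9): e=[4,6,14] → █
    (2,4)@(5, 9): e=[8,0,16] → ·  [on edge]
    (0,5)@(1, 11): e=[-4,42,-14] → ·
    (1,5)@(3, 11): e=[0,36,-12] → ·  [on edge]
    (7,5)@(15, 11): e=[24,0,0] → ·  [on edge]
    (2,6)@(5, 13): e=[0,60,-36] → ·  [on edge]
  covered (2 px):
    · · · · · · · · · ·
    · · · · · · · · · ·
    · · · · · · · · · ·
    · · · · · · · · · ·
    █ █ · · · · · · · ·
    · · · · · · · · · ·
    · · · · · · · · · ·
T1:
  2·area = 36
  edge (8, 10)→(2, 10): d=(-6,0) right/bottom  bias=-1
  edge (2, 10)→(10, 4): d=(8,-6) top-left  bias=+0
  edge (10, 4)→(8, 10): d=(-2,6) right/bottom  bias=-1
    (5,0)@(11, 1): e=[54,-18,0] → ·  [on edge]
    (4,2)@(9, 5): e=[30,2,4] → █
    (5,2)@(11, 5): e=[30,14,-8] → ·
    (3,3)@(7, 7): e=[18,6,12] → █
    (4,3)@(9, 7): e=[18,18,0] → ·  [on edge]
    (2,4)@(5, 9): e=[6,10,20] → █
    (4,4)@(9, 9): e=[6,34,-4] → ·
    (2,5)@(5, 11): e=[-6,26,16] → ·
    (3,5)@(7, 11): e=[-6,38,4] → ·
    (3,6)@(7, 13): e=[-18,54,0] → ·  [on edge]
  covered (4 px):
    · · · · · · · · · ·
    · · · · · · · · · ·
    · · · · █ · · · · ·
    · · · █ · · · · · ·
    · · █ █ · · · · · ·
    · · · · · · · · · ·
    · · · · · · · · · ·
T2:
  2·area = 221
  edge (0, 1)→(17, 2): d=(17,1) right/bottom  bias=-1
  edge (17, 2)→(0, 14): d=(-17,12) right/bottom  bias=-1
  edge (0, 14)→(0, 1): d=(0,-13) top-left  bias=+0
    (0,1)@(1, 3): e=[33,175,13] → █
    (1,1)@(3, 3): e=[31,151,39] → █
    (2,1)@(5, 3): e=[29,127,65] → █
    (3,1)@(7, 3): e=[27,103,91] → █
    (4,1)@(9, 3): e=[25,79,117] → █
    (5,1)@(11, 3): e=[23,55,143] → █
    (6,1)@(13, 3): e=[21,31,169] → █
    (7,1)@(15, 3): e=[19,7,195] → █
    (8,1)@(17, 3): e=[17,-17,221] → ·
    (0,2)@(1, 5): e=[67,141,13] → █
    (6,2)@(13, 5): e=[55,-3,169] → ·
    (7,2)@(15, 5): e=[53,-27,195] → ·
  covered (26 px):
    · · · · · · · · · ·
    █ █ █ █ █ █ █ █ · ·
    █ █ █ █ █ █ · · · ·
    █ █ █ █ █ · · · · ·
    █ █ █ █ · · · · · ·
    █ █ · · · · · · · ·
    █ · · · · · · · · ·

Answer: [[0,4],[1,4]]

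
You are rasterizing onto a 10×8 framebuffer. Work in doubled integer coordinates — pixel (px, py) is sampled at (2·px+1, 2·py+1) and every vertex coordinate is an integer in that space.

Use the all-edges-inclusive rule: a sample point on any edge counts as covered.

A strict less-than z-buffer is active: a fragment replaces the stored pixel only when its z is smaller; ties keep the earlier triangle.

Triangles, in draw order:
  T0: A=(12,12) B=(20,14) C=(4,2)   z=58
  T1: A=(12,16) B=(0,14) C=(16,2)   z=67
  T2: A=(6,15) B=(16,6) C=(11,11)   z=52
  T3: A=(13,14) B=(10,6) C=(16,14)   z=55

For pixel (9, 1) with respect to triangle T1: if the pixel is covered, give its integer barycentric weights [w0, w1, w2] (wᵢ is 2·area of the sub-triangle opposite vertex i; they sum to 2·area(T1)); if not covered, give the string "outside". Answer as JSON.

T0:
  2·area = 64  (B↔C swapped to make it positive)
  edge (12, 12)→(4, 2): d=(-8,-10) inclusive
  edge (4, 2)→(20, 14): d=(16,12) inclusive
  edge (20, 14)→(12, 12): d=(-8,-2) inclusive
    (2,1)@(5, 3): e=[2,4,58] → █
    (3,1)@(7, 3): e=[22,-20,62] → ·
    (2,2)@(5, 5): e=[-14,36,42] → ·
    (3,2)@(7, 5): e=[6,12,46] → █
    (4,2)@(9, 5): e=[26,-12,50] → ·
    (3,3)@(7, 7): e=[-10,44,30] → ·
    (4,3)@(9, 7): e=[10,20,34] → █
    (5,3)@(11, 7): e=[30,-4,38] → ·
    (4,4)@(9, 9): e=[-6,52,18] → ·
    (5,4)@(11, 9): e=[14,28,22] → █
    (6,4)@(13, 9): e=[34,4,26] → █
    (7,4)@(15, 9): e=[54,-20,30] → ·
  covered (8 px):
    · · · · · · · · · ·
    · · █ · · · · · · ·
    · · · █ · · · · · ·
    · · · · █ · · · · ·
    · · · · · █ █ · · ·
    · · · · · · █ █ · ·
    · · · · · · · · █ ·
    · · · · · · · · · ·
T1:
  2·area = 176
  edge (12, 16)→(0, 14): d=(-12,-2) inclusive
  edge (0, 14)→(16, 2): d=(16,-12) inclusive
  edge (16, 2)→(12, 16): d=(-4,14) inclusive
    (7,1)@(15, 3): e=[162,4,10] → █
    (8,1)@(17, 3): e=[166,28,-18] → ·
    (6,2)@(13, 5): e=[134,12,30] → █
    (8,2)@(17, 5): e=[142,60,-26] → ·
    (5,3)@(11, 7): e=[106,20,50] → █
    (7,3)@(15, 7): e=[114,68,-6] → ·
    (3,4)@(7, 9): e=[74,4,98] → █
    (4,4)@(9, 9): e=[78,28,70] → █
    (7,4)@(15, 9): e=[90,100,-14] → ·
    (2,5)@(5, 11): e=[46,12,118] → █
    (7,5)@(15, 11): e=[66,132,-22] → ·
    (1,6)@(3, 13): e=[18,20,138] → █
  covered (22 px):
    · · · · · · · · · ·
    · · · · · · · █ · ·
    · · · · · · █ █ · ·
    · · · · · █ █ · · ·
    · · · █ █ █ █ · · ·
    · · █ █ █ █ █ · · ·
    · █ █ █ █ █ · · · ·
    · · · █ █ █ · · · ·
T2:
  2·area = 5
  edge (6, 15)→(16, 6): d=(10,-9) inclusive
  edge (16, 6)→(11, 11): d=(-5,5) inclusive
  edge (11, 11)→(6, 15): d=(-5,4) inclusive
    (9,1)@(19, 3): e=[-3,0,8] → ·  [on edge]
    (8,2)@(17, 5): e=[-1,0,6] → ·  [on edge]
    (7,3)@(15, 7): e=[1,0,4] → █  [on edge]
    (8,3)@(17, 7): e=[19,-10,-4] → ·
    (6,4)@(13, 9): e=[3,0,2] → █  [on edge]
    (7,4)@(15, 9): e=[21,-10,-6] → ·
    (5,5)@(11, 11): e=[5,0,0] → █  [on edge]
    (6,5)@(13, 11): e=[23,-10,-8] → ·
    (4,6)@(9, 13): e=[7,0,-2] → ·  [on edge]
    (5,6)@(11, 13): e=[25,-10,-10] → ·
    (3,7)@(7, 15): e=[9,0,-4] → ·  [on edge]
  covered (3 px):
    · · · · · · · · · ·
    · · · · · · · · · ·
    · · · · · · · · · ·
    · · · · · · · █ · ·
    · · · · · · █ · · ·
    · · · · · █ · · · ·
    · · · · · · · · · ·
    · · · · · · · · · ·
T3:
  2·area = 24
  edge (13, 14)→(10, 6): d=(-3,-8) inclusive
  edge (10, 6)→(16, 14): d=(6,8) inclusive
  edge (16, 14)→(13, 14): d=(-3,0) inclusive
    (6,5)@(13, 11): e=[9,6,9] → █
    (7,5)@(15, 11): e=[25,-10,9] → ·
    (6,6)@(13, 13): e=[3,18,3] → █
    (7,6)@(15, 13): e=[19,2,3] → █
    (8,6)@(17, 13): e=[35,-14,3] → ·
    (6,7)@(13, 15): e=[-3,30,-3] → ·
    (7,7)@(15, 15): e=[13,14,-3] → ·
  covered (3 px):
    · · · · · · · · · ·
    · · · · · · · · · ·
    · · · · · · · · · ·
    · · · · · · · · · ·
    · · · · · · · · · ·
    · · · · · · █ · · ·
    · · · · · · █ █ · ·
    · · · · · · · · · ·

Final: "outside"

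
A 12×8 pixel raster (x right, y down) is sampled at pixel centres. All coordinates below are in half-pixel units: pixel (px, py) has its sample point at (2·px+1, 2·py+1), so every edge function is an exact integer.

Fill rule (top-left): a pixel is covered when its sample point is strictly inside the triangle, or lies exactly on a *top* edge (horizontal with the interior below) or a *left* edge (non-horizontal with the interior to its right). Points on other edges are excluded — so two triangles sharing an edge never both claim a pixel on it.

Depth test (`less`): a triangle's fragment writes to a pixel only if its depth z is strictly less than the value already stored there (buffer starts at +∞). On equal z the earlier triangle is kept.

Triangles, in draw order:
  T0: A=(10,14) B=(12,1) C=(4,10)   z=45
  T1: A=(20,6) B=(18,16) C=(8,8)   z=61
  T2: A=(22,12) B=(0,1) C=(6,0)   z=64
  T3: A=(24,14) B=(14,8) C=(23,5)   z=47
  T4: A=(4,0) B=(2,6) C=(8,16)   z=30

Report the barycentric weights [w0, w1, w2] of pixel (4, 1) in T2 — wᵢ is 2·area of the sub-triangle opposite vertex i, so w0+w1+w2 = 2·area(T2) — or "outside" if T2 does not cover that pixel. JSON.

T0:
  2·area = 86  (B↔C swapped to make it positive)
  edge (10, 14)→(4, 10): d=(-6,-4) top-left  bias=+0
  edge (4, 10)→(12, 1): d=(8,-9) top-left  bias=+0
  edge (12, 1)→(10, 14): d=(-2,13) right/bottom  bias=-1
    (5,1)@(11, 3): e=[70,7,9] → #
    (6,1)@(13, 3): e=[78,25,-17] → ·
    (4,2)@(9, 5): e=[50,5,31] → #
    (6,2)@(13, 5): e=[66,41,-21] → ·
    (3,3)@(7, 7): e=[30,3,53] → #
    (6,3)@(13, 7): e=[54,57,-25] → ·
    (2,4)@(5, 9): e=[10,1,75] → #
    (5,4)@(11, 9): e=[34,55,-3] → ·
    (2,5)@(5, 11): e=[-2,17,71] → ·
    (3,5)@(7, 11): e=[6,35,45] → #
    (5,5)@(11, 11): e=[22,71,-7] → ·
    (3,6)@(7, 13): e=[-6,51,41] → ·
  covered (12 px):
    · · · · · · · · · · · ·
    · · · · · # · · · · · ·
    · · · · # # · · · · · ·
    · · · # # # · · · · · ·
    · · # # # · · · · · · ·
    · · · # # · · · · · · ·
    · · · · # · · · · · · ·
    · · · · · · · · · · · ·
T1:
  2·area = 116
  edge (20, 6)→(18, 16): d=(-2,10) right/bottom  bias=-1
  edge (18, 16)→(8, 8): d=(-10,-8) top-left  bias=+0
  edge (8, 8)→(20, 6): d=(12,-2) top-left  bias=+0
    (10,0)@(21, 1): e=[0,174,-58] → ·  [on edge]
    (7,3)@(15, 7): e=[48,66,2] → #
    (8,3)@(17, 7): e=[28,82,6] → #
    (9,3)@(19, 7): e=[8,98,10] → #
    (10,3)@(21, 7): e=[-12,114,14] → ·
    (5,4)@(11, 9): e=[84,14,18] → #
    (6,4)@(13, 9): e=[64,30,22] → #
    (10,4)@(21, 9): e=[-16,94,38] → ·
    (5,5)@(11, 11): e=[80,-6,42] → ·
    (6,5)@(13, 11): e=[60,10,46] → #
    (9,5)@(19, 11): e=[0,58,58] → ·  [on edge]
    (6,6)@(13, 13): e=[56,-10,70] → ·
  covered (14 px):
    · · · · · · · · · · · ·
    · · · · · · · · · · · ·
    · · · · · · · · · · · ·
    · · · · · · · # # # · ·
    · · · · · # # # # # · ·
    · · · · · · # # # · · ·
    · · · · · · · # # · · ·
    · · · · · · · · # · · ·
T2:
  2·area = 88
  edge (22, 12)→(0, 1): d=(-22,-11) top-left  bias=+0
  edge (0, 1)→(6, 0): d=(6,-1) top-left  bias=+0
  edge (6, 0)→(22, 12): d=(16,12) right/bottom  bias=-1
    (0,0)@(1, 1): e=[11,1,76] → #
    (1,0)@(3, 1): e=[33,3,52] → #
    (2,0)@(5, 1): e=[55,5,28] → #
    (3,0)@(7, 1): e=[77,7,4] → #
    (4,0)@(9, 1): e=[99,9,-20] → ·
    (0,1)@(1, 3): e=[-33,13,108] → ·
    (1,1)@(3, 3): e=[-11,15,84] → ·
    (2,1)@(5, 3): e=[11,17,60] → #
    (4,1)@(9, 3): e=[55,21,12] → #
    (5,1)@(11, 3): e=[77,23,-12] → ·
    (2,2)@(5, 5): e=[-33,29,92] → ·
    (3,2)@(7, 5): e=[-11,31,68] → ·
  covered (12 px):
    # # # # · · · · · · · ·
    · · # # # · · · · · · ·
    · · · · # # · · · · · ·
    · · · · · · # # · · · ·
    · · · · · · · · # · · ·
    · · · · · · · · · · · ·
    · · · · · · · · · · · ·
    · · · · · · · · · · · ·
T3:
  2·area = 84
  edge (24, 14)→(14, 8): d=(-10,-6) top-left  bias=+0
  edge (14, 8)→(23, 5): d=(9,-3) top-left  bias=+0
  edge (23, 5)→(24, 14): d=(1,9) right/bottom  bias=-1
    (4,2)@(9, 5): e=[0,-42,126] → ·  [on edge]
    (11,2)@(23, 5): e=[84,0,0] → ·  [on edge]
    (8,3)@(17, 7): e=[28,0,56] → #  [on edge]
    (9,3)@(19, 7): e=[40,6,38] → #
    (10,3)@(21, 7): e=[52,12,20] → #
    (11,3)@(23, 7): e=[64,18,2] → #
    (5,4)@(11, 9): e=[-28,0,112] → ·  [on edge]
    (8,4)@(17, 9): e=[8,18,58] → #
    (2,5)@(5, 11): e=[-84,0,168] → ·  [on edge]
    (8,5)@(17, 11): e=[-12,36,60] → ·
    (9,5)@(19, 11): e=[0,42,42] → #  [on edge]
    (9,6)@(19, 13): e=[-20,60,44] → ·
  covered (12 px):
    · · · · · · · · · · · ·
    · · · · · · · · · · · ·
    · · · · · · · · · · · ·
    · · · · · · · · # # # #
    · · · · · · · · # # # #
    · · · · · · · · · # # #
    · · · · · · · · · · · #
    · · · · · · · · · · · ·
T4:
  2·area = 56  (B↔C swapped to make it positive)
  edge (4, 0)→(8, 16): d=(4,16) right/bottom  bias=-1
  edge (8, 16)→(2, 6): d=(-6,-10) top-left  bias=+0
  edge (2, 6)→(4, 0): d=(2,-6) top-left  bias=+0
    (1,1)@(3, 3): e=[28,28,0] → #  [on edge]
    (2,1)@(5, 3): e=[-4,48,12] → ·
    (1,2)@(3, 5): e=[36,16,4] → #
    (2,2)@(5, 5): e=[4,36,16] → #
    (3,2)@(7, 5): e=[-28,56,28] → ·
    (1,3)@(3, 7): e=[44,4,8] → #
    (3,3)@(7, 7): e=[-20,44,32] → ·
    (0,4)@(1, 9): e=[84,-28,0] → ·  [on edge]
    (1,4)@(3, 9): e=[52,-8,12] → ·
    (2,4)@(5, 9): e=[20,12,24] → #
    (3,4)@(7, 9): e=[-12,32,36] → ·
    (2,5)@(5, 11): e=[28,0,28] → #  [on edge]
  covered (8 px):
    · · · · · · · · · · · ·
    · # · · · · · · · · · ·
    · # # · · · · · · · · ·
    · # # · · · · · · · · ·
    · · # · · · · · · · · ·
    · · # · · · · · · · · ·
    · · · # · · · · · · · ·
    · · · · · · · · · · · ·

Answer: [21,12,55]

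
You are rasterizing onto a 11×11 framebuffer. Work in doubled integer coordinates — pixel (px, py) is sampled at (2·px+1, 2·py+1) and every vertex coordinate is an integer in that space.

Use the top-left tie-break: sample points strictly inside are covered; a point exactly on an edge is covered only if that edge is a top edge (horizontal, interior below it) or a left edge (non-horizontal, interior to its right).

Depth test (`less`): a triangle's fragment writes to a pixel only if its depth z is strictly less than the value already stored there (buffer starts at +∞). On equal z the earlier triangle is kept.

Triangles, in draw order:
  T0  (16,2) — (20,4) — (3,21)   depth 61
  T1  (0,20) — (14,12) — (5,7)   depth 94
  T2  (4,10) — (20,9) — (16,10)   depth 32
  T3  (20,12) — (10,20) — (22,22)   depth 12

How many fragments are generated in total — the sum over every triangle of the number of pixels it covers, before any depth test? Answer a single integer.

T0:
  2·area = 102
  edge (16, 2)→(20, 4): d=(4,2) right/bottom  bias=-1
  edge (20, 4)→(3, 21): d=(-17,17) right/bottom  bias=-1
  edge (3, 21)→(16, 2): d=(13,-19) top-left  bias=+0
    (8,1)@(17, 3): e=[2,68,32] → █
    (9,1)@(19, 3): e=[-2,34,70] → ·
    (10,1)@(21, 3): e=[-6,0,108] → ·  [on edge]
    (7,2)@(15, 5): e=[14,68,20] → █
    (9,2)@(19, 5): e=[6,0,96] → ·  [on edge]
    (6,3)@(13, 7): e=[26,68,8] → █
    (8,3)@(17, 7): e=[18,0,84] → ·  [on edge]
    (6,4)@(13, 9): e=[34,34,34] → █
    (7,4)@(15, 9): e=[30,0,72] → ·  [on edge]
    (5,5)@(11, 11): e=[46,34,22] → █
    (6,5)@(13, 11): e=[42,0,60] → ·  [on edge]
    (4,6)@(9, 13): e=[58,34,10] → █
    (5,6)@(11, 13): e=[54,0,48] → ·  [on edge]
    (4,7)@(9, 15): e=[66,0,36] → ·  [on edge]
    (3,8)@(7, 17): e=[78,0,24] → ·  [on edge]
    (2,9)@(5, 19): e=[90,0,12] → ·  [on edge]
    (1,10)@(3, 21): e=[102,0,0] → ·  [on edge]
  covered (8 px):
    · · · · · · · · · · ·
    · · · · · · · · █ · ·
    · · · · · · · █ █ · ·
    · · · · · · █ █ · · ·
    · · · · · · █ · · · ·
    · · · · · █ · · · · ·
    · · · · █ · · · · · ·
    · · · · · · · · · · ·
    · · · · · · · · · · ·
    · · · · · · · · · · ·
    · · · · · · · · · · ·
T1:
  2·area = 142  (B↔C swapped to make it positive)
  edge (0, 20)→(5, 7): d=(5,-13) top-left  bias=+0
  edge (5, 7)→(14, 12): d=(9,5) right/bottom  bias=-1
  edge (14, 12)→(0, 20): d=(-14,8) right/bottom  bias=-1
    (2,3)@(5, 7): e=[0,0,142] → ·  [on edge]
    (2,4)@(5, 9): e=[10,18,114] → █
    (3,4)@(7, 9): e=[36,8,98] → █
    (4,4)@(9, 9): e=[62,-2,82] → ·
    (2,5)@(5, 11): e=[20,36,86] → █
    (4,5)@(9, 11): e=[72,16,54] → █
    (5,5)@(11, 11): e=[98,6,38] → █
    (6,5)@(13, 11): e=[124,-4,22] → ·
    (1,6)@(3, 13): e=[4,64,74] → █
    (6,6)@(13, 13): e=[134,14,-6] → ·
    (1,7)@(3, 15): e=[14,82,46] → █
    (4,7)@(9, 15): e=[92,52,-2] → ·
  covered (17 px):
    · · · · · · · · · · ·
    · · · · · · · · · · ·
    · · · · · · · · · · ·
    · · · · · · · · · · ·
    · · █ █ · · · · · · ·
    · · █ █ █ █ · · · · ·
    · █ █ █ █ █ · · · · ·
    · █ █ █ · · · · · · ·
    · █ █ · · · · · · · ·
    █ · · · · · · · · · ·
    · · · · · · · · · · ·
T2:
  2·area = 12
  edge (4, 10)→(20, 9): d=(16,-1) top-left  bias=+0
  edge (20, 9)→(16, 10): d=(-4,1) right/bottom  bias=-1
  edge (16, 10)→(4, 10): d=(-12,0) right/bottom  bias=-1
  covered (0 px):
    · · · · · · · · · · ·
    · · · · · · · · · · ·
    · · · · · · · · · · ·
    · · · · · · · · · · ·
    · · · · · · · · · · ·
    · · · · · · · · · · ·
    · · · · · · · · · · ·
    · · · · · · · · · · ·
    · · · · · · · · · · ·
    · · · · · · · · · · ·
    · · · · · · · · · · ·
T3:
  2·area = 116  (B↔C swapped to make it positive)
  edge (20, 12)→(22, 22): d=(2,10) right/bottom  bias=-1
  edge (22, 22)→(10, 20): d=(-12,-2) top-left  bias=+0
  edge (10, 20)→(20, 12): d=(10,-8) top-left  bias=+0
    (9,3)@(19, 7): e=[0,174,-58] → ·  [on edge]
    (9,6)@(19, 13): e=[12,102,2] → █
    (10,6)@(21, 13): e=[-8,106,18] → ·
    (8,7)@(17, 15): e=[36,74,6] → █
    (10,7)@(21, 15): e=[-4,82,38] → ·
    (7,8)@(15, 17): e=[60,46,10] → █
    (10,8)@(21, 17): e=[0,58,58] → ·  [on edge]
    (6,9)@(13, 19): e=[84,18,14] → █
    (10,9)@(21, 19): e=[4,34,78] → █
    (6,10)@(13, 21): e=[88,-6,34] → ·
    (7,10)@(15, 21): e=[68,-2,50] → ·
    (8,10)@(17, 21): e=[48,2,66] → █
  covered (14 px):
    · · · · · · · · · · ·
    · · · · · · · · · · ·
    · · · · · · · · · · ·
    · · · · · · · · · · ·
    · · · · · · · · · · ·
    · · · · · · · · · · ·
    · · · · · · · · · █ ·
    · · · · · · · · █ █ ·
    · · · · · · · █ █ █ ·
    · · · · · · █ █ █ █ █
    · · · · · · · · █ █ █

Result: 39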